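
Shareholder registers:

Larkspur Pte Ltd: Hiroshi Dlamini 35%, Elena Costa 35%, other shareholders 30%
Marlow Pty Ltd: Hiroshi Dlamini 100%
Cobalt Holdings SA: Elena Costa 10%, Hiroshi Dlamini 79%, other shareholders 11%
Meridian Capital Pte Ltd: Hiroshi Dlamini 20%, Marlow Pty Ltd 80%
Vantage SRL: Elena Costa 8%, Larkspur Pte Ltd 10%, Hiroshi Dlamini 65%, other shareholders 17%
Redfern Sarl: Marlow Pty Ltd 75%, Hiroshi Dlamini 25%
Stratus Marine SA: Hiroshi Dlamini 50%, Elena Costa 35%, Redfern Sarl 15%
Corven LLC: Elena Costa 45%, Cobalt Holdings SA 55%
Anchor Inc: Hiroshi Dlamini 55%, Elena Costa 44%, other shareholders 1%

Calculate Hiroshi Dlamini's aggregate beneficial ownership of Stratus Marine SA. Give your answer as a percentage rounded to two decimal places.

65.00%

Hiroshi reaches Stratus along 3 paths.
Direct stake: 50% = 50%.
Via Marlow → Redfern: 100% × 75% × 15% = 11.25%.
Via Redfern: 25% × 15% = 3.75%.
Total: 50% + 11.25% + 3.75% = 65%.
Rounded: 65.00%.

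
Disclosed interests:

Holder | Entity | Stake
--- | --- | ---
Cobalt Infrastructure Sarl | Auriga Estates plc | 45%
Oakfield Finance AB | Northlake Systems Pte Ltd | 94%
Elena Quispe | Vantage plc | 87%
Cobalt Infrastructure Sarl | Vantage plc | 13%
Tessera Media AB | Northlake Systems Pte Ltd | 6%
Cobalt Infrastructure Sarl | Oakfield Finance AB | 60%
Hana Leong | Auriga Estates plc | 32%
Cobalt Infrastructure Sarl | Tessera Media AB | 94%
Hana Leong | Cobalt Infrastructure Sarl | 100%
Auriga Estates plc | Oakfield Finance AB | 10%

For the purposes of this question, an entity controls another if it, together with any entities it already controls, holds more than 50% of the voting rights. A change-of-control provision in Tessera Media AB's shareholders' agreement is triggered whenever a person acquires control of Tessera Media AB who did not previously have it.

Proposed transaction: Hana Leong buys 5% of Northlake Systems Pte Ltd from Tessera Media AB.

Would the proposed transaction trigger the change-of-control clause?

No

The purchase adds only to Hana's holdings (Tessera's stake shrinks), so Hana is the only person who could newly come to control Tessera.
Hana holds 100% of Cobalt, so Hana controls Cobalt.
Cobalt holds 94% of Tessera, so Hana controls Tessera.
So Hana already controls Tessera before the transaction.
After the purchase, Hana holds 5% of Northlake directly, and Tessera's stake falls to 1%.
Hana controlled Tessera already, so this is not a new person acquiring control; every other person's position is unchanged or reduced.
No new person acquires control, so the clause is not triggered.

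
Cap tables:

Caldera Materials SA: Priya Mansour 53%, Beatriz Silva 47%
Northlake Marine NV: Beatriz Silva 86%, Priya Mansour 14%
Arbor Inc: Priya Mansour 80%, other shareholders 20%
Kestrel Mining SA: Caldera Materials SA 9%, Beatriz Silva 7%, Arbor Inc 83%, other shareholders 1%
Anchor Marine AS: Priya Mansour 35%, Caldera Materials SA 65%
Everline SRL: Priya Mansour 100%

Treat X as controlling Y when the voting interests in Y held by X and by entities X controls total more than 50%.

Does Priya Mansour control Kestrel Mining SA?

Priya holds 80% of Arbor, so Priya controls Arbor.
Priya holds 53% of Caldera, so Priya controls Caldera.
Caldera and Arbor together hold 9% + 83% = 92% of Kestrel, so Priya controls Kestrel.

Yes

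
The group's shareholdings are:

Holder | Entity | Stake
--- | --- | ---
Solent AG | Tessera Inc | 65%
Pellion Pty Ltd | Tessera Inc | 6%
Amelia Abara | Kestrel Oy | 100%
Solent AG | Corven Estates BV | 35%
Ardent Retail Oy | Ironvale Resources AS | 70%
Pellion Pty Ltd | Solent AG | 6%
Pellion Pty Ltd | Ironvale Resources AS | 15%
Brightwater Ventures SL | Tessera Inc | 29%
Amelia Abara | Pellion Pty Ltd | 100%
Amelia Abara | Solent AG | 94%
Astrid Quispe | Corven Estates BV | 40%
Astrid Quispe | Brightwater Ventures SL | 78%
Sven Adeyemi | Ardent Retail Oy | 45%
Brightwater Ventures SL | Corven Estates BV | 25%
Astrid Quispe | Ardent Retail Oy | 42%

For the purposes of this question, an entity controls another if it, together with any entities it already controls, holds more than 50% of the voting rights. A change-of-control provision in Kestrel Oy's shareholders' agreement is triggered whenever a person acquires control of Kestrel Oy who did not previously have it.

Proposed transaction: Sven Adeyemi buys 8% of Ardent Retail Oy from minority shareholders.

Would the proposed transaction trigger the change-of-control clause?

The purchase changes only Sven's holdings, so Sven is the only person who could newly come to control Kestrel.
Sven's largest direct stake is 45% in Ardent, which does not meet the threshold, so Sven controls no company.
Neither Sven nor any entity Sven controls holds any voting interest in Kestrel.
So before the transaction, Sven does not control Kestrel.
After the purchase, Sven's direct stake in Ardent rises to 45% + 8% = 53%.
Sven holds 53% of Ardent, so Sven controls Ardent.
Ardent holds 70% of Ironvale, so Sven controls Ironvale.
After the transaction, neither Sven nor any entity Sven controls holds a voting interest in Kestrel, so Sven still does not control it.
No new person acquires control, so the clause is not triggered.

No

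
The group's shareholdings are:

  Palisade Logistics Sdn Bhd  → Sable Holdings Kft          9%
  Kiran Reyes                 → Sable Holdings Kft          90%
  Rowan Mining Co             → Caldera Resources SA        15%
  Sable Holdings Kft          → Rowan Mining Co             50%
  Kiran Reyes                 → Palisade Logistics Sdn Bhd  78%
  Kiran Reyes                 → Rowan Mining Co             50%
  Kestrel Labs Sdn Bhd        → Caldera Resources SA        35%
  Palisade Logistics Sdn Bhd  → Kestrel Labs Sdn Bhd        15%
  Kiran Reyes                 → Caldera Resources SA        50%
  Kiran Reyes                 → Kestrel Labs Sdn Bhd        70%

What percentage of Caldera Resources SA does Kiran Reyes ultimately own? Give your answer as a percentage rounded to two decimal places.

93.37%

Kiran reaches Caldera along 6 paths.
Direct stake: 50% = 50%.
Via Palisade → Kestrel: 78% × 15% × 35% = 4.095%.
Via Kestrel: 70% × 35% = 24.5%.
Via Sable → Rowan: 90% × 50% × 15% = 6.75%.
Via Palisade → Sable → Rowan: 78% × 9% × 50% × 15% = 0.5265%.
Via Rowan: 50% × 15% = 7.5%.
Total: 50% + 4.095% + 24.5% + 6.75% + 0.5265% + 7.5% = 93.3715%.
Rounded: 93.37%.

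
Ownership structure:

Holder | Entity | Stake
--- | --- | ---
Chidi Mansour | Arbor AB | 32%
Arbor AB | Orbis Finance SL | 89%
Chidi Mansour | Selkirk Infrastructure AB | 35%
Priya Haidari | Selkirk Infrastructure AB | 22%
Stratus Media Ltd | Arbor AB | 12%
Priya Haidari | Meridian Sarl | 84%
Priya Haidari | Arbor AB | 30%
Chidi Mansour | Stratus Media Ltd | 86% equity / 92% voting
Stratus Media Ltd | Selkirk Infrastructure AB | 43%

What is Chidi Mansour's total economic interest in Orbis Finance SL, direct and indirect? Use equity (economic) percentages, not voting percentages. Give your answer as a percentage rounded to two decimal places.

Chidi reaches Orbis along 2 paths.
Via Arbor: 32% × 89% = 28.48%.
Via Stratus → Arbor: 86% × 12% × 89% = 9.1848%.
Total: 28.48% + 9.1848% = 37.6648%.
Rounded: 37.66%.

37.66%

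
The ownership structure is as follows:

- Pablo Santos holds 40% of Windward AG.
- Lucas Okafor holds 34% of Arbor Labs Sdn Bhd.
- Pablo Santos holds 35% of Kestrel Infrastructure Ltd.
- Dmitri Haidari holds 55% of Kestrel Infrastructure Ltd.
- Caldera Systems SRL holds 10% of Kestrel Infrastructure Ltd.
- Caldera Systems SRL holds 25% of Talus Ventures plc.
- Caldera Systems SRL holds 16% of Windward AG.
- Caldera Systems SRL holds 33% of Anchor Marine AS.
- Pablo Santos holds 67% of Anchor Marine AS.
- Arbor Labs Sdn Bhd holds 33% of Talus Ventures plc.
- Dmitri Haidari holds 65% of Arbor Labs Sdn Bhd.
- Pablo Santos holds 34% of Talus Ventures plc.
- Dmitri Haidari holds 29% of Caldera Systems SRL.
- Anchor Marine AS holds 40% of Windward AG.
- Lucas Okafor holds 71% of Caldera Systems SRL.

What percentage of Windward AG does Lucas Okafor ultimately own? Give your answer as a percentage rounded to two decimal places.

20.73%

Lucas reaches Windward along 2 paths.
Via Caldera → Anchor: 71% × 33% × 40% = 9.372%.
Via Caldera: 71% × 16% = 11.36%.
Total: 9.372% + 11.36% = 20.732%.
Rounded: 20.73%.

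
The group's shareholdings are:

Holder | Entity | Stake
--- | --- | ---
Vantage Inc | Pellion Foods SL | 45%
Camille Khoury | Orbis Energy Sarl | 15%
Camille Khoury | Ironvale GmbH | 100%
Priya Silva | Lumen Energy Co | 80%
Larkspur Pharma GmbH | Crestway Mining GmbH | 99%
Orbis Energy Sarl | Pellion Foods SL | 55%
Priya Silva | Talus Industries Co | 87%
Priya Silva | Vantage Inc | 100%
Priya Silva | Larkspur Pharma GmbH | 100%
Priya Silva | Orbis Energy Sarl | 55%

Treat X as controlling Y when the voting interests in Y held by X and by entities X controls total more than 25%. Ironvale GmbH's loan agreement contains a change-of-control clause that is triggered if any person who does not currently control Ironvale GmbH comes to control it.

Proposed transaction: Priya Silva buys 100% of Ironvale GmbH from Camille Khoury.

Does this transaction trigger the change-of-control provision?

Yes

The purchase adds only to Priya's holdings (Camille's stake shrinks), so Priya is the only person who could newly come to control Ironvale.
Priya holds 55% of Orbis, so Priya controls Orbis.
Priya holds 100% of Larkspur, so Priya controls Larkspur.
Priya holds 100% of Vantage, so Priya controls Vantage.
Larkspur holds 99% of Crestway, so Priya controls Crestway.
Priya holds 80% of Lumen, so Priya controls Lumen.
Orbis and Vantage together hold 55% + 45% = 100% of Pellion, so Priya controls Pellion.
Priya holds 87% of Talus, so Priya controls Talus.
Neither Priya nor any entity Priya controls holds any voting interest in Ironvale.
So before the transaction, Priya does not control Ironvale.
After the purchase, Priya holds 100% of Ironvale directly, and Camille's stake falls to 0%.
Priya holds 100% of Ironvale, so Priya controls Ironvale.
Priya did not control Ironvale before and does after, so the clause is triggered.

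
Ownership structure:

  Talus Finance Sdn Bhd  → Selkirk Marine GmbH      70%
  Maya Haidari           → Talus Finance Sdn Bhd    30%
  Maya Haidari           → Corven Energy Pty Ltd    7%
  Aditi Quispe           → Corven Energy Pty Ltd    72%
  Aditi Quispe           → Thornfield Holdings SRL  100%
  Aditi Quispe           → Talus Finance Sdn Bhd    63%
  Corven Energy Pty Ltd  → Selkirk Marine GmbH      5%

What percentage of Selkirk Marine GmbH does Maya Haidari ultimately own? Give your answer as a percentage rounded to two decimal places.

Maya reaches Selkirk along 2 paths.
Via Talus: 30% × 70% = 21%.
Via Corven: 7% × 5% = 0.35%.
Total: 21% + 0.35% = 21.35%.

21.35%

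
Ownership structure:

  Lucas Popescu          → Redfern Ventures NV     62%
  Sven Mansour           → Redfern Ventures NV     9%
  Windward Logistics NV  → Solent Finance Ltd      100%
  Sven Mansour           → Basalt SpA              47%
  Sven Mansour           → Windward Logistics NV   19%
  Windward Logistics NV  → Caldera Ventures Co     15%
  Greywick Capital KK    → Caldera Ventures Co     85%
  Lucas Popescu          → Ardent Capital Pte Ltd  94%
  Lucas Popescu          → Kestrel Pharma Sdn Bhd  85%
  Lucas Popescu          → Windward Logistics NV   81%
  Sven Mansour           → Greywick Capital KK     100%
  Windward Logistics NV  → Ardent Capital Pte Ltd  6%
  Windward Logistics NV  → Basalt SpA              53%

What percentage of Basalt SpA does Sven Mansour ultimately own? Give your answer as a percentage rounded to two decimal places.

57.07%

Sven reaches Basalt along 2 paths.
Direct stake: 47% = 47%.
Via Windward: 19% × 53% = 10.07%.
Total: 47% + 10.07% = 57.07%.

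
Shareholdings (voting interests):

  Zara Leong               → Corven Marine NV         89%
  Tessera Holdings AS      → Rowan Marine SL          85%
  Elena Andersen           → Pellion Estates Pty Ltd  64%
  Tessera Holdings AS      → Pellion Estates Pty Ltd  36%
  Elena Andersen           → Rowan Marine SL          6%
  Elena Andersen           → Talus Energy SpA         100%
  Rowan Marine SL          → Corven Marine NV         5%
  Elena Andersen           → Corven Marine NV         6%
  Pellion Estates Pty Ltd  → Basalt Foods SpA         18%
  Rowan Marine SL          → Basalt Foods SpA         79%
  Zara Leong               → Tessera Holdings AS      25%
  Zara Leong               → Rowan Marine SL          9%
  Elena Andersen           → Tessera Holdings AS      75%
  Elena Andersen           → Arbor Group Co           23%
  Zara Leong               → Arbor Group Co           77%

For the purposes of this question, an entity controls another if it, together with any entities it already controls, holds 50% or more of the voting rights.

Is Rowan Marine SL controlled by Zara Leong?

No

Zara holds 77% of Arbor, so Zara controls Arbor.
Zara holds 89% of Corven, so Zara controls Corven.
In Rowan, Zara's side holds only 9%, not ≥ 50%.
So Zara does not control Rowan.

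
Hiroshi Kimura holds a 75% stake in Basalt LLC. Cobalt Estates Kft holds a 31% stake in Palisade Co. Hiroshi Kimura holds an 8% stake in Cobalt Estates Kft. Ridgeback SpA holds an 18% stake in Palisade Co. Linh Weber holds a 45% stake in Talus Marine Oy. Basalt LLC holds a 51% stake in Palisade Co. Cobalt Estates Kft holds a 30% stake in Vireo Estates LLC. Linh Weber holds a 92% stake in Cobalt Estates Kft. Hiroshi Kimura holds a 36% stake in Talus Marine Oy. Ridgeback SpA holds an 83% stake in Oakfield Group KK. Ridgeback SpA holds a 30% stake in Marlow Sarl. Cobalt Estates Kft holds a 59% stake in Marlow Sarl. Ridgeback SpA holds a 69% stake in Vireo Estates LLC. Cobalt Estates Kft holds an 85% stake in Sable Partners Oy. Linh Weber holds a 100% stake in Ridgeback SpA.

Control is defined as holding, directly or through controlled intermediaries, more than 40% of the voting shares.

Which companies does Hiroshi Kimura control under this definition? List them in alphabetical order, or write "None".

Hiroshi holds 75% of Basalt, so Hiroshi controls Basalt.
Basalt holds 51% of Palisade, so Hiroshi controls Palisade.
No other company's threshold is met.

Basalt LLC, Palisade Co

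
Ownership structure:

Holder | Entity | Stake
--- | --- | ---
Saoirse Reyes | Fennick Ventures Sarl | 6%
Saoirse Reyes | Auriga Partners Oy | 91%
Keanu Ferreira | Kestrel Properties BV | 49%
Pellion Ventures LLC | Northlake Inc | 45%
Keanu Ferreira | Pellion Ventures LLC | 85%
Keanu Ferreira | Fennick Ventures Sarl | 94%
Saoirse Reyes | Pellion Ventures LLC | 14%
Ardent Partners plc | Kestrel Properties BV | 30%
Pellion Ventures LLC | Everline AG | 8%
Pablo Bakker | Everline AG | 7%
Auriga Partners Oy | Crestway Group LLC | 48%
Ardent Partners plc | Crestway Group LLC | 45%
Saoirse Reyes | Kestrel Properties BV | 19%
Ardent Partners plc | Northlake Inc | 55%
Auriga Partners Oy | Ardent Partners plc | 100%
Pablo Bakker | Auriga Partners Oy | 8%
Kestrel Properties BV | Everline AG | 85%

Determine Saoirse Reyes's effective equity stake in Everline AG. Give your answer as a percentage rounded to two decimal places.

40.48%

Saoirse reaches Everline along 3 paths.
Via Auriga → Ardent → Kestrel: 91% × 100% × 30% × 85% = 23.205%.
Via Kestrel: 19% × 85% = 16.15%.
Via Pellion: 14% × 8% = 1.12%.
Total: 23.205% + 16.15% + 1.12% = 40.475%.
Rounded: 40.48%.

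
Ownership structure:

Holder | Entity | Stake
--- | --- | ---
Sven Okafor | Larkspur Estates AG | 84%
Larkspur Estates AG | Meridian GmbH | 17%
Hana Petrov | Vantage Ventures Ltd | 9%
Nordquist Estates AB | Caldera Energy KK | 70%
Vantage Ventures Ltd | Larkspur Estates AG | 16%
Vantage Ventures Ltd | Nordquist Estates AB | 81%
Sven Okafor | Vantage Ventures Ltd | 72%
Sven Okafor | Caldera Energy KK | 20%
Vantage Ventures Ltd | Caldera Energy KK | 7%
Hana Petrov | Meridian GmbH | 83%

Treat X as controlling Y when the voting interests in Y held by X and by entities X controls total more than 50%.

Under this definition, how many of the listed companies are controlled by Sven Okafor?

4

Sven holds 72% of Vantage, so Sven controls Vantage.
Sven and Vantage together hold 84% + 16% = 100% of Larkspur, so Sven controls Larkspur.
Vantage holds 81% of Nordquist, so Sven controls Nordquist.
Sven and Nordquist and Vantage together hold 20% + 70% + 7% = 97% of Caldera, so Sven controls Caldera.
No other company's threshold is met.
Sven controls 4 companies.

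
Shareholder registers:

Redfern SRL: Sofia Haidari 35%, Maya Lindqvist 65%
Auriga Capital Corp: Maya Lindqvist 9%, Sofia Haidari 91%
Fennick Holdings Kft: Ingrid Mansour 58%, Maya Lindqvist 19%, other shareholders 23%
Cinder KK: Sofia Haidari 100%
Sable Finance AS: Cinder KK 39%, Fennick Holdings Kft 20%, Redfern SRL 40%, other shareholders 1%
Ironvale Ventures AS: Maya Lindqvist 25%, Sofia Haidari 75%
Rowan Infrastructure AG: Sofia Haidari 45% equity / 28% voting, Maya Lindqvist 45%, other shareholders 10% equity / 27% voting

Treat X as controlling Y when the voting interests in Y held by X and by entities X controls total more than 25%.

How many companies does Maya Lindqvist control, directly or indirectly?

3

Maya holds 65% of Redfern, so Maya controls Redfern.
Redfern holds 40% of Sable, so Maya controls Sable.
Maya holds 45% of Rowan, so Maya controls Rowan.
No other company's threshold is met.
Maya controls 3 companies.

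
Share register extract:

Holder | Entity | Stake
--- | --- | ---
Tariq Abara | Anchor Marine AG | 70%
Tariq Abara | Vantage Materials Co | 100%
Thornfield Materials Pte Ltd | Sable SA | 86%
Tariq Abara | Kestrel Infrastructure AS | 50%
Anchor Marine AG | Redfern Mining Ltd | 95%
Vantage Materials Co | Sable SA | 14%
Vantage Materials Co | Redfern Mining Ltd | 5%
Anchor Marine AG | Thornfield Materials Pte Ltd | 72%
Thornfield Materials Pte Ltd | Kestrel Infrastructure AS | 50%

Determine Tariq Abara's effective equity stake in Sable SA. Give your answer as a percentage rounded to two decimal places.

57.34%

Tariq reaches Sable along 2 paths.
Via Anchor → Thornfield: 70% × 72% × 86% = 43.344%.
Via Vantage: 100% × 14% = 14%.
Total: 43.344% + 14% = 57.344%.
Rounded: 57.34%.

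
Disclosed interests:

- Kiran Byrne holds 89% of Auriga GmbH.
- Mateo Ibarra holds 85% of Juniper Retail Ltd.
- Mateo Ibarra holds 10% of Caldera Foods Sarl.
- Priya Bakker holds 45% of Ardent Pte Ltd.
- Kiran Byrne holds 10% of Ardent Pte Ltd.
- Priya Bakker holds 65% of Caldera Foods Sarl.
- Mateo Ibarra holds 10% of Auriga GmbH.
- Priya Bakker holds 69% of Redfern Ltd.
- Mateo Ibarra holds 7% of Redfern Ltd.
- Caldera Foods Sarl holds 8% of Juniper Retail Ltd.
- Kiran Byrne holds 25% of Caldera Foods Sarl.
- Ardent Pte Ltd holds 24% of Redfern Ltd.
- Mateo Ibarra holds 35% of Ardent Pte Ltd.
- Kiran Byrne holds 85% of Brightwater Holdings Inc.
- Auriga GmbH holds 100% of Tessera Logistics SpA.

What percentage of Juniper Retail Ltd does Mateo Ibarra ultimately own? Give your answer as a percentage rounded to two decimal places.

85.80%

Mateo reaches Juniper along 2 paths.
Via Caldera: 10% × 8% = 0.8%.
Direct stake: 85% = 85%.
Total: 0.8% + 85% = 85.8%.
Rounded: 85.80%.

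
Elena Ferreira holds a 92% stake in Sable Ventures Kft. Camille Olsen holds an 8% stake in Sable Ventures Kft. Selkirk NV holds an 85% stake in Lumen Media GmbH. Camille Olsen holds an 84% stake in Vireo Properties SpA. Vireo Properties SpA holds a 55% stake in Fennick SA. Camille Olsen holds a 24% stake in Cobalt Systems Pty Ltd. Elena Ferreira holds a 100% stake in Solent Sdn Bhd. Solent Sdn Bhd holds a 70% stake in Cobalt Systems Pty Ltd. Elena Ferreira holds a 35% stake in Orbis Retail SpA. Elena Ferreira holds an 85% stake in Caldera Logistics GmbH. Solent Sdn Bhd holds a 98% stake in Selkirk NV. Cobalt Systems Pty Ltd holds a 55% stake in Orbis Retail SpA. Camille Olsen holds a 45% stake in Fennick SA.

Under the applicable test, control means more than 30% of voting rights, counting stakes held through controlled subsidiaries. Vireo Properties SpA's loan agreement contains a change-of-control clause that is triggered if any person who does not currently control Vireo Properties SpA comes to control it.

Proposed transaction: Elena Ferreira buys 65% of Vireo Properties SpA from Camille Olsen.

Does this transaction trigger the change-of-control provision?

The purchase adds only to Elena's holdings (Camille's stake shrinks), so Elena is the only person who could newly come to control Vireo.
Elena holds 100% of Solent, so Elena controls Solent.
Elena holds 92% of Sable, so Elena controls Sable.
Solent holds 98% of Selkirk, so Elena controls Selkirk.
Solent holds 70% of Cobalt, so Elena controls Cobalt.
Selkirk holds 85% of Lumen, so Elena controls Lumen.
Elena holds 85% of Caldera, so Elena controls Caldera.
Cobalt and Elena together hold 55% + 35% = 90% of Orbis, so Elena controls Orbis.
Neither Elena nor any entity Elena controls holds any voting interest in Vireo.
So before the transaction, Elena does not control Vireo.
After the purchase, Elena holds 65% of Vireo directly, and Camille's stake falls to 19%.
Elena holds 65% of Vireo, so Elena controls Vireo.
Elena did not control Vireo before and does after, so the clause is triggered.

Yes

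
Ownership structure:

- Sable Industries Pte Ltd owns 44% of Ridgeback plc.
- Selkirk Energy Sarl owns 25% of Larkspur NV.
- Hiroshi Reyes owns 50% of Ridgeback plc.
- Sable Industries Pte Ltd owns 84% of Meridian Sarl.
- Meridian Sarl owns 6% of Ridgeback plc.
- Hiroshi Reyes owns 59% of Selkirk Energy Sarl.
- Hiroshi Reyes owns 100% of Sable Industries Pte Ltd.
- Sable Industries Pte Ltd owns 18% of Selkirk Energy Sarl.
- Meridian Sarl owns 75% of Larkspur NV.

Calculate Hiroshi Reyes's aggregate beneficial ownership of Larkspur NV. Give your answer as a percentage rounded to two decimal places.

Hiroshi reaches Larkspur along 3 paths.
Via Sable → Selkirk: 100% × 18% × 25% = 4.5%.
Via Selkirk: 59% × 25% = 14.75%.
Via Sable → Meridian: 100% × 84% × 75% = 63%.
Total: 4.5% + 14.75% + 63% = 82.25%.

82.25%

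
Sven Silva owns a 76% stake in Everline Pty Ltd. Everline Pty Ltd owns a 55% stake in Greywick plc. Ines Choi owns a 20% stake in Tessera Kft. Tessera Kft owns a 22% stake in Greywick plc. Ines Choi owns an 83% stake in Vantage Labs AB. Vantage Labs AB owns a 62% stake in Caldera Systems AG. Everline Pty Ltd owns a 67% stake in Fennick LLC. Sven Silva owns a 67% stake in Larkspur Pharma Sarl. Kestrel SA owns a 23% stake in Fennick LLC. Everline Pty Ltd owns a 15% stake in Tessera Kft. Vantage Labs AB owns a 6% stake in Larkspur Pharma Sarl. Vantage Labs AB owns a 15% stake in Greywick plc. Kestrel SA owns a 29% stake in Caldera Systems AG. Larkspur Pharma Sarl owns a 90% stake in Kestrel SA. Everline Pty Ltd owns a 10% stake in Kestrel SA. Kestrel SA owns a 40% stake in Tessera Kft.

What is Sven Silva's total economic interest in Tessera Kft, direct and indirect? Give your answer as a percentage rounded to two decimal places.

Sven reaches Tessera along 3 paths.
Via Larkspur → Kestrel: 67% × 90% × 40% = 24.12%.
Via Everline → Kestrel: 76% × 10% × 40% = 3.04%.
Via Everline: 76% × 15% = 11.4%.
Total: 24.12% + 3.04% + 11.4% = 38.56%.

38.56%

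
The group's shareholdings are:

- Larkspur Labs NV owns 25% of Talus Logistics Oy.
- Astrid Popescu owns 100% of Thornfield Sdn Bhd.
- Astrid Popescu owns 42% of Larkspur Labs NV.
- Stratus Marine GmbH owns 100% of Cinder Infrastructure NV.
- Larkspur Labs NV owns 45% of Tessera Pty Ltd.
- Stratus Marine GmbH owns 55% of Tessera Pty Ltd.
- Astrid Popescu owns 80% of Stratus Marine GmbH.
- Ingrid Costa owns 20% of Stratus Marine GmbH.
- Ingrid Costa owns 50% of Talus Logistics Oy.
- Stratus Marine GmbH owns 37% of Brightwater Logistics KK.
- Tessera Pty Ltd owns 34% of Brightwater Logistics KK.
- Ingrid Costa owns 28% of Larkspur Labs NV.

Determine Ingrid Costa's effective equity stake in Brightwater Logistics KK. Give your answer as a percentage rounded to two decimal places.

15.42%

Ingrid reaches Brightwater along 3 paths.
Via Larkspur → Tessera: 28% × 45% × 34% = 4.284%.
Via Stratus → Tessera: 20% × 55% × 34% = 3.74%.
Via Stratus: 20% × 37% = 7.4%.
Total: 4.284% + 3.74% + 7.4% = 15.424%.
Rounded: 15.42%.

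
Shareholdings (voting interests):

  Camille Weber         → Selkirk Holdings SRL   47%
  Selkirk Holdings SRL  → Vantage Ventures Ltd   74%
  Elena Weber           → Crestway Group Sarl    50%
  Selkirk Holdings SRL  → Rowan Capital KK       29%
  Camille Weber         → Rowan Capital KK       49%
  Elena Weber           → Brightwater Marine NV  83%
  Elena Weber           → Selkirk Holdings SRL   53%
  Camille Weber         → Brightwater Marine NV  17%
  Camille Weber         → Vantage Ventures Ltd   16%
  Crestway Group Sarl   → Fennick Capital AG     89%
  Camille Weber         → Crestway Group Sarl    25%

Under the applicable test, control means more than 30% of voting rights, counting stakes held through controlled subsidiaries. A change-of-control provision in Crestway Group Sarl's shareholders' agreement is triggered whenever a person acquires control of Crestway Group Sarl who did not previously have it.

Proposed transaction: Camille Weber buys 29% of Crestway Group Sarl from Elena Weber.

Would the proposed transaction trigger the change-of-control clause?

The purchase adds only to Camille's holdings (Elena's stake shrinks), so Camille is the only person who could newly come to control Crestway.
Camille holds 47% of Selkirk, so Camille controls Selkirk.
Selkirk and Camille together hold 29% + 49% = 78% of Rowan, so Camille controls Rowan.
Selkirk and Camille together hold 74% + 16% = 90% of Vantage, so Camille controls Vantage.
In Crestway, Camille's side holds only 25%, not > 30%.
So before the transaction, Camille does not control Crestway.
After the purchase, Camille's direct stake in Crestway rises to 25% + 29% = 54%, and Elena's stake falls to 21%.
Camille holds 54% of Crestway, so Camille controls Crestway.
Camille did not control Crestway before and does after, so the clause is triggered.

Yes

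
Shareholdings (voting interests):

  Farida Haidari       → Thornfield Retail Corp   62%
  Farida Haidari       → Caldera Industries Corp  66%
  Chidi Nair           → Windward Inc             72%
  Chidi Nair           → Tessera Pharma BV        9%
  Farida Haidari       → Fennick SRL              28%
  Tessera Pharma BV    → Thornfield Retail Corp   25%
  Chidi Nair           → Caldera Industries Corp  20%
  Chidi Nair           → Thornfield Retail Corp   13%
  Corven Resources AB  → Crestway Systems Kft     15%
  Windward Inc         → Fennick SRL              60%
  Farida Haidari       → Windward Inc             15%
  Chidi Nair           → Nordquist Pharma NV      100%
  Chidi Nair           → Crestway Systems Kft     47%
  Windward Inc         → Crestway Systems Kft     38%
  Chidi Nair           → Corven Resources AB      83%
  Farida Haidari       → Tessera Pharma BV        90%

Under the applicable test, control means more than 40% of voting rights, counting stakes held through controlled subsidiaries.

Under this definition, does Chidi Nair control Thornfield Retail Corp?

No

Chidi holds 72% of Windward, so Chidi controls Windward.
Chidi holds 100% of Nordquist, so Chidi controls Nordquist.
Chidi holds 83% of Corven, so Chidi controls Corven.
Windward holds 60% of Fennick, so Chidi controls Fennick.
Chidi and Windward and Corven together hold 47% + 38% + 15% = 100% of Crestway, so Chidi controls Crestway.
In Thornfield, Chidi's side holds only 13%, not > 40%.
So Chidi does not control Thornfield.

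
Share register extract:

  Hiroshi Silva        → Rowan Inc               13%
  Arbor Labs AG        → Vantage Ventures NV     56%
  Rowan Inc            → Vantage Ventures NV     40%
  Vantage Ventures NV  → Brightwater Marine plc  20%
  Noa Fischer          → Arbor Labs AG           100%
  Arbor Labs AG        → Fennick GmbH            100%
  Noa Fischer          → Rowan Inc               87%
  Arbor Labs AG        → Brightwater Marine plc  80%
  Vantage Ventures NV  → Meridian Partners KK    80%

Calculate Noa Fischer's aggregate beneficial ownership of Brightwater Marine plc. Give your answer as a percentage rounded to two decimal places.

Noa reaches Brightwater along 3 paths.
Via Arbor: 100% × 80% = 80%.
Via Rowan → Vantage: 87% × 40% × 20% = 6.96%.
Via Arbor → Vantage: 100% × 56% × 20% = 11.2%.
Total: 80% + 6.96% + 11.2% = 98.16%.

98.16%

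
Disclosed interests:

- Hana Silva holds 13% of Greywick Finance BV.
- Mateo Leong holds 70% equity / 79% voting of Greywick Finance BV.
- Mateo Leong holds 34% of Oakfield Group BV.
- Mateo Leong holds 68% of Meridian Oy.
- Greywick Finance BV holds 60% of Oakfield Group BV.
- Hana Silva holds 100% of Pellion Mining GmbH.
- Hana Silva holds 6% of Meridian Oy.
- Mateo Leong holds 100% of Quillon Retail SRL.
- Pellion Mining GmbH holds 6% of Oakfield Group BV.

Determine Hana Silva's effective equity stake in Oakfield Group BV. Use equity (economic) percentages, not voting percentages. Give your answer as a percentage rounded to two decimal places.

Hana reaches Oakfield along 2 paths.
Via Greywick: 13% × 60% = 7.8%.
Via Pellion: 100% × 6% = 6%.
Total: 7.8% + 6% = 13.8%.
Rounded: 13.80%.

13.80%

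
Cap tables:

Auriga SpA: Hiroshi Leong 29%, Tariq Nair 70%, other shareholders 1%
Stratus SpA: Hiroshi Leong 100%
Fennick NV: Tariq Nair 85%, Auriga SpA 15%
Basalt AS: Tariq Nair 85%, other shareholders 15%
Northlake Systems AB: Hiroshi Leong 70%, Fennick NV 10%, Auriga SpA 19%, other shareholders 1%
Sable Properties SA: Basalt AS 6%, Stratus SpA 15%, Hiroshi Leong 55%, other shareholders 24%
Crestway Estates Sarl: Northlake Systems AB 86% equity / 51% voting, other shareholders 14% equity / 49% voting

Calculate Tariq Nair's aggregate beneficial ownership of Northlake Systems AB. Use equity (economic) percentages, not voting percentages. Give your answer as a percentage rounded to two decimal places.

Tariq reaches Northlake along 3 paths.
Via Fennick: 85% × 10% = 8.5%.
Via Auriga → Fennick: 70% × 15% × 10% = 1.05%.
Via Auriga: 70% × 19% = 13.3%.
Total: 8.5% + 1.05% + 13.3% = 22.85%.

22.85%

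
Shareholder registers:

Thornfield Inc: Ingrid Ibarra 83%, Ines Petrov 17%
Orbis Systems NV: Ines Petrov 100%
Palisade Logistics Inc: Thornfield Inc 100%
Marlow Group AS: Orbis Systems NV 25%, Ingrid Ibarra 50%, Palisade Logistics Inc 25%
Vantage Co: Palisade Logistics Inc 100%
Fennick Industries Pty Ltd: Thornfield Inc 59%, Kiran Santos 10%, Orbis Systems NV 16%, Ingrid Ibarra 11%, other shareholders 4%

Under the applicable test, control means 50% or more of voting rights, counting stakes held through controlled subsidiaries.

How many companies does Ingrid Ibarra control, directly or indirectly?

Ingrid holds 83% of Thornfield, so Ingrid controls Thornfield.
Thornfield holds 100% of Palisade, so Ingrid controls Palisade.
Ingrid and Palisade together hold 50% + 25% = 75% of Marlow, so Ingrid controls Marlow.
Palisade holds 100% of Vantage, so Ingrid controls Vantage.
Thornfield and Ingrid together hold 59% + 11% = 70% of Fennick, so Ingrid controls Fennick.
No other company's threshold is met.
Ingrid controls 5 companies.

5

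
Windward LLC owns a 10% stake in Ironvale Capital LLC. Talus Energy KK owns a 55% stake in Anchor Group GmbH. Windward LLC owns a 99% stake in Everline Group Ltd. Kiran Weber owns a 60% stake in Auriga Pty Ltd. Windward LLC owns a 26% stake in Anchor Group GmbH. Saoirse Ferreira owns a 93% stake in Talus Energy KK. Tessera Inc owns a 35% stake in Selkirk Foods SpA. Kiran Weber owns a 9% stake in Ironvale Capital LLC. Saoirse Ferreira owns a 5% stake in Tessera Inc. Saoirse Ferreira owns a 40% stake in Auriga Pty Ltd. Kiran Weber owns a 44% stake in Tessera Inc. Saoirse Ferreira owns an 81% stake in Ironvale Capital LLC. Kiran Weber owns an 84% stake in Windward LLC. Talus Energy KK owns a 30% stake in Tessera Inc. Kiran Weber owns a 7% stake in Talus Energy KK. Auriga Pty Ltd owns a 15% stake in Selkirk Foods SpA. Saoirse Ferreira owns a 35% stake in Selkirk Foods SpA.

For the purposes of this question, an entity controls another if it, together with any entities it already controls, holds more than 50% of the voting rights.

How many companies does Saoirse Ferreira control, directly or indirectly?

Saoirse holds 93% of Talus, so Saoirse controls Talus.
Talus holds 55% of Anchor, so Saoirse controls Anchor.
Saoirse holds 81% of Ironvale, so Saoirse controls Ironvale.
No other company's threshold is met.
Saoirse controls 3 companies.

3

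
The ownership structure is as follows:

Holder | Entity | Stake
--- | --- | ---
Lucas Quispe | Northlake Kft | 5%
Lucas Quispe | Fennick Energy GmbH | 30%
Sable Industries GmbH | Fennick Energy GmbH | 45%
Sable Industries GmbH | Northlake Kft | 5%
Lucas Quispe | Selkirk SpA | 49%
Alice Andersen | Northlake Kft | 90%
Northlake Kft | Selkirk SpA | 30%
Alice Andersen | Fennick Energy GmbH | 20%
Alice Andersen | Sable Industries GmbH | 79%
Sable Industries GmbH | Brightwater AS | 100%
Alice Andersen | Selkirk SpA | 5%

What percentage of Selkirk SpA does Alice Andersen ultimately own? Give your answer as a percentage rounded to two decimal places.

33.19%

Alice reaches Selkirk along 3 paths.
Via Northlake: 90% × 30% = 27%.
Via Sable → Northlake: 79% × 5% × 30% = 1.185%.
Direct stake: 5% = 5%.
Total: 27% + 1.185% + 5% = 33.185%.
Rounded: 33.19%.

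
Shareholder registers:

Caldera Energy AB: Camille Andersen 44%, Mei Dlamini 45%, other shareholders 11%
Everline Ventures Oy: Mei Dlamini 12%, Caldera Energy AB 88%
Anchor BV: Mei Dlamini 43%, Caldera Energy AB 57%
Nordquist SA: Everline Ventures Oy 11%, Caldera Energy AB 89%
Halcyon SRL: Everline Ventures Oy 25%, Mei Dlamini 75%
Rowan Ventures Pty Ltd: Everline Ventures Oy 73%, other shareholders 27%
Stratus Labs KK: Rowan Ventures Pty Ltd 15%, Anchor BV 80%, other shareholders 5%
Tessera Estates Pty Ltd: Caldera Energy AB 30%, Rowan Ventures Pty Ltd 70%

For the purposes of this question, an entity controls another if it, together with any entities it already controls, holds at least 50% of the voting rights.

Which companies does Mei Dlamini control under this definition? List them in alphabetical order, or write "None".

Mei holds 75% of Halcyon, so Mei controls Halcyon.
No other company's threshold is met.

Halcyon SRL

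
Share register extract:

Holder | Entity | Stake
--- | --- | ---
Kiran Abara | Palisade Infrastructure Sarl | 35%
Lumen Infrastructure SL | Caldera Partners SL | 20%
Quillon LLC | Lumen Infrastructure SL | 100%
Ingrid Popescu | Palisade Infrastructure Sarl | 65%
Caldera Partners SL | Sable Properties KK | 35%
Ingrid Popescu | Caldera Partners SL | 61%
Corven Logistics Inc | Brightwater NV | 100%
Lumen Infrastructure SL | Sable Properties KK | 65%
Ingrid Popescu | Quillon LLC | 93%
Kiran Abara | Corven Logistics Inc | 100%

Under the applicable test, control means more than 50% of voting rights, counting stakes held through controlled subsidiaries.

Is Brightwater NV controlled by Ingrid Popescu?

Ingrid holds 65% of Palisade, so Ingrid controls Palisade.
Ingrid holds 93% of Quillon, so Ingrid controls Quillon.
Quillon holds 100% of Lumen, so Ingrid controls Lumen.
Lumen and Ingrid together hold 20% + 61% = 81% of Caldera, so Ingrid controls Caldera.
Caldera and Lumen together hold 35% + 65% = 100% of Sable, so Ingrid controls Sable.
Neither Ingrid nor any entity Ingrid controls holds any voting interest in Brightwater.
So Ingrid does not control Brightwater.

No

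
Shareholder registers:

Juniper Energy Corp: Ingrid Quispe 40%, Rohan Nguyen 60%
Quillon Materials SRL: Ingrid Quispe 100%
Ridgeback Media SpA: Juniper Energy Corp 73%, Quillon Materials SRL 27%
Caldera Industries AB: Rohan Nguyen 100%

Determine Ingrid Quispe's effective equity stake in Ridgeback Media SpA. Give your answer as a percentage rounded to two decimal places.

Ingrid reaches Ridgeback along 2 paths.
Via Juniper: 40% × 73% = 29.2%.
Via Quillon: 100% × 27% = 27%.
Total: 29.2% + 27% = 56.2%.
Rounded: 56.20%.

56.20%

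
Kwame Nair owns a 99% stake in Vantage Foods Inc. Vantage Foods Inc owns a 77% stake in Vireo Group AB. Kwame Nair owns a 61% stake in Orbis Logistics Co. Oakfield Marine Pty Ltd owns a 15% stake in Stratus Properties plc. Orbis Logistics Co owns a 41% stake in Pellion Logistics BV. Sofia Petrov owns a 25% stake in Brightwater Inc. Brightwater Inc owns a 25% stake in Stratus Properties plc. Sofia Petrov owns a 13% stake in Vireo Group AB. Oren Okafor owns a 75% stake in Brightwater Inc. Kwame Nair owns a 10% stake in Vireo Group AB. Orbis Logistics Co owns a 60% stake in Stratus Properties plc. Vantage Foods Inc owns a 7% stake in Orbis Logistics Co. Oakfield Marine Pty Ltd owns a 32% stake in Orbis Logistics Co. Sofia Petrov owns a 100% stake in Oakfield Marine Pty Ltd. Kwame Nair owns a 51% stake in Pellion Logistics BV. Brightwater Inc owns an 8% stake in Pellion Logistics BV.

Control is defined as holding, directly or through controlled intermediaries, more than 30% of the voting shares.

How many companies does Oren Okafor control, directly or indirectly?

1

Oren holds 75% of Brightwater, so Oren controls Brightwater.
No other company's threshold is met.
Oren controls 1 company.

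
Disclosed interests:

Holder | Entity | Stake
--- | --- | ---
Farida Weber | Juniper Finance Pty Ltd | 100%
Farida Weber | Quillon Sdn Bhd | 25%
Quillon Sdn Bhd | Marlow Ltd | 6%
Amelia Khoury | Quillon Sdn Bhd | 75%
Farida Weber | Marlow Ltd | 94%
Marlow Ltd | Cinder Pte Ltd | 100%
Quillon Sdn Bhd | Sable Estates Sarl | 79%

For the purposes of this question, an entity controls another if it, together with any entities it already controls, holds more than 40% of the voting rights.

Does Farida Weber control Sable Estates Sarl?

Farida holds 94% of Marlow, so Farida controls Marlow.
Marlow holds 100% of Cinder, so Farida controls Cinder.
Farida holds 100% of Juniper, so Farida controls Juniper.
Neither Farida nor any entity Farida controls holds any voting interest in Sable.
So Farida does not control Sable.

No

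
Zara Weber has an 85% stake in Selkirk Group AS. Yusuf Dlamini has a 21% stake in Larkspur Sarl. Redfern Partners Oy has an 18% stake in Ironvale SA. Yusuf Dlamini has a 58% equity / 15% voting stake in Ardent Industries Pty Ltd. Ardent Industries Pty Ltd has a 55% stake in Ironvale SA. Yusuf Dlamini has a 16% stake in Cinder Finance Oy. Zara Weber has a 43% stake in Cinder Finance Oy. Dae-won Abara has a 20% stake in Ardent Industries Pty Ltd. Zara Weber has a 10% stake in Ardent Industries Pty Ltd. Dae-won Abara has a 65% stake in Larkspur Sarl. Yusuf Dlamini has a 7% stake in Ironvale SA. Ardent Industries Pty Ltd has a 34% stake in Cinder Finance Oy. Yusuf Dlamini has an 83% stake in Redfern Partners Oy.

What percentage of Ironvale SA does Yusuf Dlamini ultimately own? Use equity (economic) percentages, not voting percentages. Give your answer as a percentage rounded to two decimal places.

53.84%

Yusuf reaches Ironvale along 3 paths.
Via Redfern: 83% × 18% = 14.94%.
Via Ardent: 58% × 55% = 31.9%.
Direct stake: 7% = 7%.
Total: 14.94% + 31.9% + 7% = 53.84%.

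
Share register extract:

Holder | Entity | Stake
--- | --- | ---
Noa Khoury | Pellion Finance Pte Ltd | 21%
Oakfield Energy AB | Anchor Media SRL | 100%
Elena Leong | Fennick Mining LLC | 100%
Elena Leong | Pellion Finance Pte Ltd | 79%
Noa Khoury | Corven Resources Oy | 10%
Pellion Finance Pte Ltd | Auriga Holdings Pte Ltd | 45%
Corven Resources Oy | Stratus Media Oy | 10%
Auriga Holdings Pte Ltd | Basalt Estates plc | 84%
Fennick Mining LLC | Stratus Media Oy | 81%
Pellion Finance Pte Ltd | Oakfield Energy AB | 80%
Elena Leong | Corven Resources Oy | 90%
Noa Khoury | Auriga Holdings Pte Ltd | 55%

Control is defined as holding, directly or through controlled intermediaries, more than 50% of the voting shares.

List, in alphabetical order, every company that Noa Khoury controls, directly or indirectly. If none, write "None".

Noa holds 55% of Auriga, so Noa controls Auriga.
Auriga holds 84% of Basalt, so Noa controls Basalt.
No other company's threshold is met.

Auriga Holdings Pte Ltd, Basalt Estates plc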